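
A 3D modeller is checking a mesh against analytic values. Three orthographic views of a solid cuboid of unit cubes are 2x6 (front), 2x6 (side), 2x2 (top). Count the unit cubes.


Orthographic views of a solid rectangular block:
Front view 2 x 6 -> length = 2, height = 6
Side view 2 x 6 -> width = 2, height = 6 (consistent)
Top view 2 x 2 -> confirms length = 2, width = 2
The block is 2 x 2 x 6.
Total unit cubes = 2 * 2 * 6 = 24
24 unit cubes


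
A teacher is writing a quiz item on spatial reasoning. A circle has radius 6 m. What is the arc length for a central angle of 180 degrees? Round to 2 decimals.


Shape: circular arc
Radius r = 6 m, Angle = 180 degrees
Formula: L = (angle/360) * 2 * pi * r
2 * pi * r = 12 * pi
L = (180/360) * 12 * pi
L = 6 * pi
L = 18.85
18.85 m


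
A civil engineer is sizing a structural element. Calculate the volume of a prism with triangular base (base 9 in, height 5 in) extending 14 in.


Shape: triangular prism
Triangle base = 9 in, triangle height = 5 in, prism length L = 14 in
Formula: V = (1/2 * b * h_tri) * L
Cross-section area = 0.5 * 9 * 5 = 22.5
V = 22.5 * 14
V = 315
315 in^3


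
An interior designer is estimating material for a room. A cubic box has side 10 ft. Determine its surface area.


Shape: cube
Side s = 10 ft
A cube has 6 square faces.
Formula: SA = 6 * s^2
s^2 = 100
SA = 6 * 100
SA = 600
600 ft^2


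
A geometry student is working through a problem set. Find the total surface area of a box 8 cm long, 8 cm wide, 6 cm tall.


Shape: rectangular prism
l = 8 cm, w = 8 cm, h = 6 cm
Formula: SA = 2(lw + lh + wh)
lw = 64, lh = 48, wh = 48
lw + lh + wh = 160
SA = 2 * 160
SA = 320
320 cm^2


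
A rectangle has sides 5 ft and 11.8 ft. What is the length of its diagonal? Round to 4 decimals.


Shape: rectangle (diagonal via Pythagoras)
Sides: 5 ft and 11.8 ft
Formula: d = sqrt(l^2 + w^2)
l^2 = 25, w^2 = 139.24
l^2 + w^2 = 164.24
d = sqrt(164.24)
d = 12.8156
12.8156 ft


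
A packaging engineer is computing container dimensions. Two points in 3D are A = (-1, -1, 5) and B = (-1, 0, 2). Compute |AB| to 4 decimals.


3D distance between two points
P1 = (-1, -1, 5), P2 = (-1, 0, 2)
Formula: d = sqrt((x2-x1)^2 + (y2-y1)^2 + (z2-z1)^2)
dx = -1 - -1 = 0
dy = 0 - -1 = 1
dz = 2 - 5 = -3
dx^2 + dy^2 + dz^2 = 0 + 1 + 9 = 10
d = sqrt(10)
d = 3.1623
3.1623 units


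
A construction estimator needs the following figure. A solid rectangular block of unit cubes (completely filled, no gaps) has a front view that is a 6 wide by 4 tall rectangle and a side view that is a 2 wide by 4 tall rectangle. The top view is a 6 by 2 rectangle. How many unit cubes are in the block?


Orthographic views of a solid rectangular block:
Front view 6 x 4 -> length = 6, height = 4
Side view 2 x 4 -> width = 2, height = 4 (consistent)
Top view 6 x 2 -> confirms length = 6, width = 2
The block is 6 x 2 x 4.
Total unit cubes = 6 * 2 * 4 = 48
48 unit cubes


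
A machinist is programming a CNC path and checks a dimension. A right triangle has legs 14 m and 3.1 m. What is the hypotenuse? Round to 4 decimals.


Shape: right triangle
Legs a = 14 m, b = 3.1 m
Formula: c = sqrt(a^2 + b^2)
a^2 = 196, b^2 = 9.61
a^2 + b^2 = 205.61
c = sqrt(205.61)
c = 14.3391
14.3391 m


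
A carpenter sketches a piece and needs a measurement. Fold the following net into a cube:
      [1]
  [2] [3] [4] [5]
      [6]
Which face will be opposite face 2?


Net: cross layout. Take square 3 as the base (bottom).
Fold the four squares in the horizontal row up around 3: 2 -> left, 4 -> right, 5 wraps to the top.
Fold 1 and 6 up from 3: 1 -> back, 6 -> front.
Opposite pairs are therefore: (1, 6), (2, 4), (3, 5).
Face 2 is opposite face 4.
face 4


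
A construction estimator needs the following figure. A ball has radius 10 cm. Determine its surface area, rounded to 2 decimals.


Shape: sphere
Radius r = 10 cm
Formula: SA = 4 * pi * r^2
r^2 = 100
SA = 4 * pi * 100
SA = 400 * pi
SA = 1256.64
1256.64 cm^2


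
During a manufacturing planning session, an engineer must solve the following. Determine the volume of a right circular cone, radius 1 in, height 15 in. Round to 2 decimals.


Shape: cone
Radius r = 1 in, Height h = 15 in
Formula: V = (1/3) * pi * r^2 * h
r^2 = 1
pi * r^2 * h = pi * 1 * 15 = 15 * pi
V = 15 * pi / 3
V = 15.71
15.71 in^3


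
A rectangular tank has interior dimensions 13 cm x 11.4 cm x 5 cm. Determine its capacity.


Shape: rectangular prism
l = 13 cm, w = 11.4 cm, h = 5 cm
Formula: V = l * w * h
V = 13 * 11.4 * 5
V = 148.2 * 5
V = 741
741 cm^3


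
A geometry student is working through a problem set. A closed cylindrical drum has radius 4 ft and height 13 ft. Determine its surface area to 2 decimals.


Shape: closed cylinder
Radius r = 4 ft, Height h = 13 ft
Formula: SA = 2*pi*r^2 + 2*pi*r*h = 2*pi*r*(r + h)
r + h = 17
2 * r * (r + h) = 2 * 4 * 17 = 136
SA = 136 * pi
SA = 427.26
427.26 ft^2


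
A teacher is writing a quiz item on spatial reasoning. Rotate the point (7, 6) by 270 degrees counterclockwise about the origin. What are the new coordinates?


Transformation: rotation about the origin
Original point: (7, 6)
Rule for 270 deg counterclockwise: (x, y) -> (y, -x)
Apply: (7, 6) -> (6, -7)
(6, -7)


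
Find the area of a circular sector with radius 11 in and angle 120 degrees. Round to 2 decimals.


Shape: circular sector
Radius r = 11 in, Angle = 120 degrees
Formula: A = (angle/360) * pi * r^2
r^2 = 121
Fraction of circle = 120/360
A = (120/360) * pi * 121
A = 40.333333 * pi
A = 126.71
126.71 in^2


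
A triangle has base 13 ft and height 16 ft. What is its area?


Shape: triangle
Base b = 13 ft, Height h = 16 ft
Formula: A = (1/2) * b * h
A = 0.5 * 13 * 16
A = 0.5 * 208
A = 104
104 ft^2


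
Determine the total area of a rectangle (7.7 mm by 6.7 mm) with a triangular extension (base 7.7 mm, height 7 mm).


Composite shape: rectangle + triangle
Rectangle area = 7.7 * 6.7 = 51.59
Triangle area = 0.5 * 7.7 * 7 = 26.95
Total = 51.59 + 26.95
Total = 78.54
78.54 mm^2


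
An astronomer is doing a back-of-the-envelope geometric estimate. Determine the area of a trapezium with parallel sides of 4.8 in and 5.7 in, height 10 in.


Shape: trapezoid
Parallel sides a = 4.8 in, b = 5.7 in; Height h = 10 in
Formula: A = (a + b) * h / 2
a + b = 4.8 + 5.7 = 10.5
A = 10.5 * 10 / 2
A = 105 / 2
A = 52.5
52.5 in^2


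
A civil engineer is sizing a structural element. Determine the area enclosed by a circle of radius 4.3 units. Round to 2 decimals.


Shape: circle
Radius r = 4.3 units
Formula: A = pi * r^2
r^2 = 4.3^2 = 18.49
A = pi * 18.49
A = 58.09
58.09 units^2


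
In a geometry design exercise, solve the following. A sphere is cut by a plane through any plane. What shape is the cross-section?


Solid: sphere
Cutting plane: through any plane
Visualize the intersection of the plane with the solid's surface.
The boundary of the cut region is a circle.
circle


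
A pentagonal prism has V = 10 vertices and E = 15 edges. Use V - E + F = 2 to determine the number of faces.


Polyhedron: pentagonal prism
Euler's formula for convex polyhedra: V - E + F = 2
Given: V = 10 vertices and E = 15 edges
Solve for F:
F = 2 + E - V = 2 + 15 - 10 = 7
7 faces


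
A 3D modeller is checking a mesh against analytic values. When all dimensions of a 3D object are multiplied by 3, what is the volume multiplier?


Linear scale factor k = 3
Rule: under a linear scaling by k, volumes scale by k^3.
k^3 = 3 * 3 * 3
k^3 = 9 * 3
k^3 = 27
Volume scales by a factor of 27.
27 (dimensionless)


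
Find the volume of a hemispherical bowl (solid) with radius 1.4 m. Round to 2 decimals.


Shape: hemisphere (half of a sphere)
Radius r = 1.4 m
Formula: V = (1/2) * (4/3) * pi * r^3 = (2/3) * pi * r^3
r^3 = 2.744
(2/3) * 2.744 = 1.829333
V = 1.829333 * pi
V = 5.75
5.75 m^3


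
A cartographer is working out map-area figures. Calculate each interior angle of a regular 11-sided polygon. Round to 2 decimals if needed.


Shape: regular hendecagon (11 sides)
Formula: interior angle = (n - 2) * 180 / n
(n - 2) = 9
(n - 2) * 180 = 1620
angle = 1620 / 11
angle = 147.27
147.27 degrees


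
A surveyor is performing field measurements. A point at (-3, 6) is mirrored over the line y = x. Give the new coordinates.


Transformation: reflection
Original point: (-3, 6)
Rule for reflection over y = x: (x, y) -> (y, x)
Apply: (-3, 6) -> (6, -3)
(6, -3)


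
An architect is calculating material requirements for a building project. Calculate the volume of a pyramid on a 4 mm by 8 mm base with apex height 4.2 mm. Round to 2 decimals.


Shape: rectangular pyramid
Base: 4 mm x 8 mm, Height h = 4.2 mm
Formula: V = (1/3) * base_area * h
base_area = 4 * 8 = 32
base_area * h = 32 * 4.2 = 134.4
V = 134.4 / 3
V = 44.8
44.8 mm^3


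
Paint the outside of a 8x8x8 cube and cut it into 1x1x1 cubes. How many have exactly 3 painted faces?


Large cube: 8 x 8 x 8, cut into unit cubes.
Cubes with 3 painted faces are at the corners. A cube always has 8 corners.
Count = 8
8 unit cubes


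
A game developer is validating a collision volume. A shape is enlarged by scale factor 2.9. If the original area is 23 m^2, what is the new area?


Linear scale factor k = 2.9
Original area = 23 m^2
Rule: under a linear scaling by k, areas scale by k^2.
k^2 = 2.9^2 = 8.41
New area = 23 * 8.41
New area = 193.43
193.43 m^2


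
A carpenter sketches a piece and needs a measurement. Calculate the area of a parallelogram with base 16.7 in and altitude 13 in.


Shape: parallelogram
Base b = 16.7 in, Height h = 13 in
Formula: A = b * h
A = 16.7 * 13
A = 217.1
217.1 in^2


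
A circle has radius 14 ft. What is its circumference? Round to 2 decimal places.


Shape: circle
Radius r = 14 ft
Formula: C = 2 * pi * r
C = 2 * pi * 14
C = 28 * pi
C = 87.96
87.96 ft


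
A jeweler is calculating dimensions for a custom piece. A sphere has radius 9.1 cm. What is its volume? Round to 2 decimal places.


Shape: sphere
Radius r = 9.1 cm
Formula: V = (4/3) * pi * r^3
r^3 = 753.571
(4/3) * 753.571 = 1004.761333
V = 1004.761333 * pi
V = 3156.55
3156.55 cm^3


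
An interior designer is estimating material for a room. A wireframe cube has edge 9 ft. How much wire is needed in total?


Shape: cube
Side s = 9 ft
A cube has 12 edges, all equal.
Formula: total edge length = 12 * s
Total = 12 * 9
Total = 108
108 ft


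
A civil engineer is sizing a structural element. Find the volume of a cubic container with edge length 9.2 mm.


Shape: cube
Side s = 9.2 mm
Formula: V = s^3
V = 9.2 * 9.2 * 9.2
V = 84.64 * 9.2
V = 778.688
778.688 mm^3


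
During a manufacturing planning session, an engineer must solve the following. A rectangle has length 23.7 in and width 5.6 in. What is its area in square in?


Shape: rectangle
Length l = 23.7 in, Width w = 5.6 in
Formula: A = l * w
A = 23.7 * 5.6
A = 132.72
132.72 in^2


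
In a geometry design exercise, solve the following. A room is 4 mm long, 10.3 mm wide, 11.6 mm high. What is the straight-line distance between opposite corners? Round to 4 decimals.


Shape: rectangular box (space diagonal)
l = 4 mm, w = 10.3 mm, h = 11.6 mm
Visualize: the diagonal of the base, then a right triangle with that diagonal and the height.
Formula: d = sqrt(l^2 + w^2 + h^2)
l^2 + w^2 + h^2 = 16 + 106.09 + 134.56 = 256.65
d = sqrt(256.65)
d = 16.0203
16.0203 mm


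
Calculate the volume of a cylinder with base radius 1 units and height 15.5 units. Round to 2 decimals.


Shape: cylinder
Radius r = 1 units, Height h = 15.5 units
Formula: V = pi * r^2 * h
r^2 = 1
V = pi * 1 * 15.5
V = 15.5 * pi
V = 48.69
48.69 units^3


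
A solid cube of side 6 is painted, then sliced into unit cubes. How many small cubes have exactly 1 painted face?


Large cube: 6 x 6 x 6, cut into unit cubes.
n = 6, so n - 2 = 4
Cubes with 1 painted face lie in the interior of each face.
A cube has 6 faces; each contributes (n - 2)^2 = 16 such cubes.
Count = 6 * 16 = 96
96 unit cubes


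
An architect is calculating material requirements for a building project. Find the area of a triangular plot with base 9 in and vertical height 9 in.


Shape: triangle
Base b = 9 in, Height h = 9 in
Formula: A = (1/2) * b * h
A = 0.5 * 9 * 9
A = 0.5 * 81
A = 40.5
40.5 in^2


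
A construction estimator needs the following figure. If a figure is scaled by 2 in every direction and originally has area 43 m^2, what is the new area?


Linear scale factor k = 2
Original area = 43 m^2
Rule: under a linear scaling by k, areas scale by k^2.
k^2 = 2^2 = 4
New area = 43 * 4
New area = 172
172 m^2


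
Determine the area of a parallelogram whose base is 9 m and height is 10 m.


Shape: parallelogram
Base b = 9 m, Height h = 10 m
Formula: A = b * h
A = 9 * 10
A = 90
90 m^2


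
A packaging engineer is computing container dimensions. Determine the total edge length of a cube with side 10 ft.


Shape: cube
Side s = 10 ft
A cube has 12 edges, all equal.
Formula: total edge length = 12 * s
Total = 12 * 10
Total = 120
120 ft


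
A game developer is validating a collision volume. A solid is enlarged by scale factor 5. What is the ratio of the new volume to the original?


Linear scale factor k = 5
Rule: under a linear scaling by k, volumes scale by k^3.
k^3 = 5 * 5 * 5
k^3 = 25 * 5
k^3 = 125
Volume scales by a factor of 125.
125 (dimensionless)


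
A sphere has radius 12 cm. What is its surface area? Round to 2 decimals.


Shape: sphere
Radius r = 12 cm
Formula: SA = 4 * pi * r^2
r^2 = 144
SA = 4 * pi * 144
SA = 576 * pi
SA = 1809.56
1809.56 cm^2


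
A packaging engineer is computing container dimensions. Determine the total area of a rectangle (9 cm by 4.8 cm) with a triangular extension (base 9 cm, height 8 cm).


Composite shape: rectangle + triangle
Rectangle area = 9 * 4.8 = 43.2
Triangle area = 0.5 * 9 * 8 = 36
Total = 43.2 + 36
Total = 79.2
79.2 cm^2


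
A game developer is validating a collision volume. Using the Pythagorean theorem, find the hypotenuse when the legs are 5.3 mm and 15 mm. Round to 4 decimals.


Shape: right triangle
Legs a = 5.3 mm, b = 15 mm
Formula: c = sqrt(a^2 + b^2)
a^2 = 28.09, b^2 = 225
a^2 + b^2 = 253.09
c = sqrt(253.09)
c = 15.9088
15.9088 mm


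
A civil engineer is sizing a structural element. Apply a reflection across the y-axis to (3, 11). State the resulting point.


Transformation: reflection
Original point: (3, 11)
Rule for reflection over the y-axis: (x, y) -> (-x, y)
Apply: (3, 11) -> (-3, 11)
(-3, 11)


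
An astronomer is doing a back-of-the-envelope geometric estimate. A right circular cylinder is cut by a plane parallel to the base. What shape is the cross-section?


Solid: right circular cylinder
Cutting plane: parallel to the base
Visualize the intersection of the plane with the solid's surface.
The boundary of the cut region is a circle.
circle


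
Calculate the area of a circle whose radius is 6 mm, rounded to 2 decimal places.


Shape: circle
Radius r = 6 mm
Formula: A = pi * r^2
r^2 = 6^2 = 36
A = pi * 36
A = 113.1
113.1 mm^2


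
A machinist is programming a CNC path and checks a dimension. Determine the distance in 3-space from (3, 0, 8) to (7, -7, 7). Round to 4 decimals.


3D distance between two points
P1 = (3, 0, 8), P2 = (7, -7, 7)
Formula: d = sqrt((x2-x1)^2 + (y2-y1)^2 + (z2-z1)^2)
dx = 7 - 3 = 4
dy = -7 - 0 = -7
dz = 7 - 8 = -1
dx^2 + dy^2 + dz^2 = 16 + 49 + 1 = 66
d = sqrt(66)
d = 8.124
8.124 units


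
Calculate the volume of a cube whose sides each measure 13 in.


Shape: cube
Side s = 13 in
Formula: V = s^3
V = 13 * 13 * 13
V = 169 * 13
V = 2197
2197 in^3


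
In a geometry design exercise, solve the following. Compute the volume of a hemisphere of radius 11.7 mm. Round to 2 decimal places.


Shape: hemisphere (half of a sphere)
Radius r = 11.7 mm
Formula: V = (1/2) * (4/3) * pi * r^3 = (2/3) * pi * r^3
r^3 = 1601.613
(2/3) * 1601.613 = 1067.742
V = 1067.742 * pi
V = 3354.41
3354.41 mm^3


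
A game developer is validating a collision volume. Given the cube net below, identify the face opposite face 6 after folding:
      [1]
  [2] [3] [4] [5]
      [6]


Net: cross layout. Take square 3 as the base (bottom).
Fold the four squares in the horizontal row up around 3: 2 -> left, 4 -> right, 5 wraps to the top.
Fold 1 and 6 up from 3: 1 -> back, 6 -> front.
Opposite pairs are therefore: (1, 6), (2, 4), (3, 5).
Face 6 is opposite face 1.
face 1


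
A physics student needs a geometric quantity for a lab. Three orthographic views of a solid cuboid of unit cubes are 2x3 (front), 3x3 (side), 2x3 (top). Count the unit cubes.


Orthographic views of a solid rectangular block:
Front view 2 x 3 -> length = 2, height = 3
Side view 3 x 3 -> width = 3, height = 3 (consistent)
Top view 2 x 3 -> confirms length = 2, width = 3
The block is 2 x 3 x 3.
Total unit cubes = 2 * 3 * 3 = 18
18 unit cubes


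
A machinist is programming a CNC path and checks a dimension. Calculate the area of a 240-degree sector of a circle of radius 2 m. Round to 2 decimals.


Shape: circular sector
Radius r = 2 m, Angle = 240 degrees
Formula: A = (angle/360) * pi * r^2
r^2 = 4
Fraction of circle = 240/360
A = (240/360) * pi * 4
A = 2.666667 * pi
A = 8.38
8.38 m^2


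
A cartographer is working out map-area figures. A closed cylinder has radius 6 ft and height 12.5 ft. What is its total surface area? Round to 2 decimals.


Shape: closed cylinder
Radius r = 6 ft, Height h = 12.5 ft
Formula: SA = 2*pi*r^2 + 2*pi*r*h = 2*pi*r*(r + h)
r + h = 18.5
2 * r * (r + h) = 2 * 6 * 18.5 = 222
SA = 222 * pi
SA = 697.43
697.43 ft^2


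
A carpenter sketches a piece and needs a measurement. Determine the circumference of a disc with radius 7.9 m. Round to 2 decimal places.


Shape: circle
Radius r = 7.9 m
Formula: C = 2 * pi * r
C = 2 * pi * 7.9
C = 15.8 * pi
C = 49.64
49.64 m


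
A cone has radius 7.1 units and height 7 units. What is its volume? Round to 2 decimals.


Shape: cone
Radius r = 7.1 units, Height h = 7 units
Formula: V = (1/3) * pi * r^2 * h
r^2 = 50.41
pi * r^2 * h = pi * 50.41 * 7 = 352.87 * pi
V = 352.87 * pi / 3
V = 369.52
369.52 units^3


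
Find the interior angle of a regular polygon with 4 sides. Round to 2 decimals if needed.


Shape: regular square (4 sides)
Formula: interior angle = (n - 2) * 180 / n
(n - 2) = 2
(n - 2) * 180 = 360
angle = 360 / 4
angle = 90
90 degrees


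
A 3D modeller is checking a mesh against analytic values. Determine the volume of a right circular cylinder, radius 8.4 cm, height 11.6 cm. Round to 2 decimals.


Shape: cylinder
Radius r = 8.4 cm, Height h = 11.6 cm
Formula: V = pi * r^2 * h
r^2 = 70.56
V = pi * 70.56 * 11.6
V = 818.496 * pi
V = 2571.38
2571.38 cm^3


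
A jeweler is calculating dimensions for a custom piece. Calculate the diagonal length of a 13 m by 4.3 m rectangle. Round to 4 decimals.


Shape: rectangle (diagonal via Pythagoras)
Sides: 13 m and 4.3 m
Formula: d = sqrt(l^2 + w^2)
l^2 = 169, w^2 = 18.49
l^2 + w^2 = 187.49
d = sqrt(187.49)
d = 13.6927
13.6927 m


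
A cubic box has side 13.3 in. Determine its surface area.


Shape: cube
Side s = 13.3 in
A cube has 6 square faces.
Formula: SA = 6 * s^2
s^2 = 176.89
SA = 6 * 176.89
SA = 1061.34
1061.34 in^2


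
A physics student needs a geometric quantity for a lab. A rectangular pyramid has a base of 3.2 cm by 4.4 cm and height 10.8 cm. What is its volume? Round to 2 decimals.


Shape: rectangular pyramid
Base: 3.2 cm x 4.4 cm, Height h = 10.8 cm
Formula: V = (1/3) * base_area * h
base_area = 3.2 * 4.4 = 14.08
base_area * h = 14.08 * 10.8 = 152.064
V = 152.064 / 3
V = 50.69
50.69 cm^3


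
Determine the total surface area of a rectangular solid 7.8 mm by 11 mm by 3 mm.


Shape: rectangular prism
l = 7.8 mm, w = 11 mm, h = 3 mm
Formula: SA = 2(lw + lh + wh)
lw = 85.8, lh = 23.4, wh = 33
lw + lh + wh = 142.2
SA = 2 * 142.2
SA = 284.4
284.4 mm^2


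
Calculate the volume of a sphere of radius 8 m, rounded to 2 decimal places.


Shape: sphere
Radius r = 8 m
Formula: V = (4/3) * pi * r^3
r^3 = 512
(4/3) * 512 = 682.666667
V = 682.666667 * pi
V = 2144.66
2144.66 m^3


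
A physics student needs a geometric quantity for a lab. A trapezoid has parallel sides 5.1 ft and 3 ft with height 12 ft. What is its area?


Shape: trapezoid
Parallel sides a = 5.1 ft, b = 3 ft; Height h = 12 ft
Formula: A = (a + b) * h / 2
a + b = 5.1 + 3 = 8.1
A = 8.1 * 12 / 2
A = 97.2 / 2
A = 48.6
48.6 ft^2


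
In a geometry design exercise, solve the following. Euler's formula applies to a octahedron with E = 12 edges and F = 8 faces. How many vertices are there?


Polyhedron: octahedron
Euler's formula for convex polyhedra: V - E + F = 2
Given: E = 12 edges and F = 8 faces
Solve for V:
V = 2 + E - F = 2 + 12 - 8 = 6
6 vertices


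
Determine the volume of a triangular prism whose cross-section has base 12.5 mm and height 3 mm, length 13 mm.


Shape: triangular prism
Triangle base = 12.5 mm, triangle height = 3 mm, prism length L = 13 mm
Formula: V = (1/2 * b * h_tri) * L
Cross-section area = 0.5 * 12.5 * 3 = 18.75
V = 18.75 * 13
V = 243.75
243.75 mm^3


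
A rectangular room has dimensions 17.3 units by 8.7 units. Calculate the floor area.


Shape: rectangle
Length l = 17.3 units, Width w = 8.7 units
Formula: A = l * w
A = 17.3 * 8.7
A = 150.51
150.51 units^2


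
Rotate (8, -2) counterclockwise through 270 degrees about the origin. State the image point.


Transformation: rotation about the origin
Original point: (8, -2)
Rule for 270 deg counterclockwise: (x, y) -> (y, -x)
Apply: (8, -2) -> (-2, -8)
(-2, -8)


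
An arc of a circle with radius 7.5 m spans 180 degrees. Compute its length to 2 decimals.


Shape: circular arc
Radius r = 7.5 m, Angle = 180 degrees
Formula: L = (angle/360) * 2 * pi * r
2 * pi * r = 15 * pi
L = (180/360) * 15 * pi
L = 7.5 * pi
L = 23.56
23.56 m


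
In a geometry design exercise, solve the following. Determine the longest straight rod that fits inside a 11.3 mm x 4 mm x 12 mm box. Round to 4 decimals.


Shape: rectangular box (space diagonal)
l = 11.3 mm, w = 4 mm, h = 12 mm
Visualize: the diagonal of the base, then a right triangle with that diagonal and the height.
Formula: d = sqrt(l^2 + w^2 + h^2)
l^2 + w^2 + h^2 = 127.69 + 16 + 144 = 287.69
d = sqrt(287.69)
d = 16.9614
16.9614 mm


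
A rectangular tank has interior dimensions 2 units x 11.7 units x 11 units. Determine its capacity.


Shape: rectangular prism
l = 2 units, w = 11.7 units, h = 11 units
Formula: V = l * w * h
V = 2 * 11.7 * 11
V = 23.4 * 11
V = 257.4
257.4 units^3


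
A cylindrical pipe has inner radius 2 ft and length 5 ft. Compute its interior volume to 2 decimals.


Shape: cylinder
Radius r = 2 ft, Height h = 5 ft
Formula: V = pi * r^2 * h
r^2 = 4
V = pi * 4 * 5
V = 20 * pi
V = 62.83
62.83 ft^3


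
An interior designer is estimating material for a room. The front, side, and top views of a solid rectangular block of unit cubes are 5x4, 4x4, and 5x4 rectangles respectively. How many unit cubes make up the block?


Orthographic views of a solid rectangular block:
Front view 5 x 4 -> length = 5, height = 4
Side view 4 x 4 -> width = 4, height = 4 (consistent)
Top view 5 x 4 -> confirms length = 5, width = 4
The block is 5 x 4 x 4.
Total unit cubes = 5 * 4 * 4 = 80
80 unit cubes


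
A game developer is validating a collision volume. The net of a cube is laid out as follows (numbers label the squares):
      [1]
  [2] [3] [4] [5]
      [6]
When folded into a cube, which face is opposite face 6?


Net: cross layout. Take square 3 as the base (bottom).
Fold the four squares in the horizontal row up around 3: 2 -> left, 4 -> right, 5 wraps to the top.
Fold 1 and 6 up from 3: 1 -> back, 6 -> front.
Opposite pairs are therefore: (1, 6), (2, 4), (3, 5).
Face 6 is opposite face 1.
face 1


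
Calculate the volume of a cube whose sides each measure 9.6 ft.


Shape: cube
Side s = 9.6 ft
Formula: V = s^3
V = 9.6 * 9.6 * 9.6
V = 92.16 * 9.6
V = 884.736
884.736 ft^3


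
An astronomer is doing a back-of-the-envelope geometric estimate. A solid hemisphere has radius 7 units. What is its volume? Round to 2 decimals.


Shape: hemisphere (half of a sphere)
Radius r = 7 units
Formula: V = (1/2) * (4/3) * pi * r^3 = (2/3) * pi * r^3
r^3 = 343
(2/3) * 343 = 228.666667
V = 228.666667 * pi
V = 718.38
718.38 units^3


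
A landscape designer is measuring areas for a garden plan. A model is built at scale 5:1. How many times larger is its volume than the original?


Linear scale factor k = 5
Rule: under a linear scaling by k, volumes scale by k^3.
k^3 = 5 * 5 * 5
k^3 = 25 * 5
k^3 = 125
Volume scales by a factor of 125.
125 (dimensionless)


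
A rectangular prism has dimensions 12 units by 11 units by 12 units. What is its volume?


Shape: rectangular prism
l = 12 units, w = 11 units, h = 12 units
Formula: V = l * w * h
V = 12 * 11 * 12
V = 132 * 12
V = 1584
1584 units^3


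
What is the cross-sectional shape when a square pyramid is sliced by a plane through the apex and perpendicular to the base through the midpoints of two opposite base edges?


Solid: square pyramid
Cutting plane: through the apex and perpendicular to the base through the midpoints of two opposite base edges
Visualize the intersection of the plane with the solid's surface.
The boundary of the cut region is a isosceles triangle.
isosceles triangle


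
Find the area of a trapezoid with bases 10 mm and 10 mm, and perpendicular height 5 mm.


Shape: trapezoid
Parallel sides a = 10 mm, b = 10 mm; Height h = 5 mm
Formula: A = (a + b) * h / 2
a + b = 10 + 10 = 20
A = 20 * 5 / 2
A = 100 / 2
A = 50
50 mm^2


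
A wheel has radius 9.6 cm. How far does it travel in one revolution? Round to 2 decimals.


Shape: circle
Radius r = 9.6 cm
Formula: C = 2 * pi * r
C = 2 * pi * 9.6
C = 19.2 * pi
C = 60.32
60.32 cm


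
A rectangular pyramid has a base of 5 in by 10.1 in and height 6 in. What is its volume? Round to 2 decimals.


Shape: rectangular pyramid
Base: 5 in x 10.1 in, Height h = 6 in
Formula: V = (1/3) * base_area * h
base_area = 5 * 10.1 = 50.5
base_area * h = 50.5 * 6 = 303
V = 303 / 3
V = 101
101 in^3


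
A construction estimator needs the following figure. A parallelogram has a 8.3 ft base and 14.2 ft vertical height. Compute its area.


Shape: parallelogram
Base b = 8.3 ft, Height h = 14.2 ft
Formula: A = b * h
A = 8.3 * 14.2
A = 117.86
117.86 ft^2


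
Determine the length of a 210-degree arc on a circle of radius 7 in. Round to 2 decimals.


Shape: circular arc
Radius r = 7 in, Angle = 210 degrees
Formula: L = (angle/360) * 2 * pi * r
2 * pi * r = 14 * pi
L = (210/360) * 14 * pi
L = 8.166667 * pi
L = 25.66
25.66 in


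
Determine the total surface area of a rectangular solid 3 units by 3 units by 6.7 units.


Shape: rectangular prism
l = 3 units, w = 3 units, h = 6.7 units
Formula: SA = 2(lw + lh + wh)
lw = 9, lh = 20.1, wh = 20.1
lw + lh + wh = 49.2
SA = 2 * 49.2
SA = 98.4
98.4 units^2


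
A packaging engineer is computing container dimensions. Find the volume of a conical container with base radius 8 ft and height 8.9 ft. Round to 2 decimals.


Shape: cone
Radius r = 8 ft, Height h = 8.9 ft
Formula: V = (1/3) * pi * r^2 * h
r^2 = 64
pi * r^2 * h = pi * 64 * 8.9 = 569.6 * pi
V = 569.6 * pi / 3
V = 596.48
596.48 ft^3


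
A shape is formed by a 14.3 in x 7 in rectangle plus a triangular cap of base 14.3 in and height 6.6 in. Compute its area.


Composite shape: rectangle + triangle
Rectangle area = 14.3 * 7 = 100.1
Triangle area = 0.5 * 14.3 * 6.6 = 47.19
Total = 100.1 + 47.19
Total = 147.29
147.29 in^2


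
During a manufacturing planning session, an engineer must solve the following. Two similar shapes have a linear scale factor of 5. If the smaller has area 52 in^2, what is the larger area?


Linear scale factor k = 5
Original area = 52 in^2
Rule: under a linear scaling by k, areas scale by k^2.
k^2 = 5^2 = 25
New area = 52 * 25
New area = 1300
1300 in^2


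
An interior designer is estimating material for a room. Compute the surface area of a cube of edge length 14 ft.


Shape: cube
Side s = 14 ft
A cube has 6 square faces.
Formula: SA = 6 * s^2
s^2 = 196
SA = 6 * 196
SA = 1176
1176 ft^2


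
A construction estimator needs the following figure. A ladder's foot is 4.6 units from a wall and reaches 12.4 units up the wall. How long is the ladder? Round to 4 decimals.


Shape: right triangle
Legs a = 4.6 units, b = 12.4 units
Formula: c = sqrt(a^2 + b^2)
a^2 = 21.16, b^2 = 153.76
a^2 + b^2 = 174.92
c = sqrt(174.92)
c = 13.2257
13.2257 units


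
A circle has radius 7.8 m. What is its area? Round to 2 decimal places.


Shape: circle
Radius r = 7.8 m
Formula: A = pi * r^2
r^2 = 7.8^2 = 60.84
A = pi * 60.84
A = 191.13
191.13 m^2


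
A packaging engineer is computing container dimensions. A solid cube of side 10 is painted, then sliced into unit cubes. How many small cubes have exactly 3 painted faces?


Large cube: 10 x 10 x 10, cut into unit cubes.
Cubes with 3 painted faces are at the corners. A cube always has 8 corners.
Count = 8
8 unit cubes


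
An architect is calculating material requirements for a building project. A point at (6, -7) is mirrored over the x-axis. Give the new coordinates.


Transformation: reflection
Original point: (6, -7)
Rule for reflection over the x-axis: (x, y) -> (x, -y)
Apply: (6, -7) -> (6, 7)
(6, 7)


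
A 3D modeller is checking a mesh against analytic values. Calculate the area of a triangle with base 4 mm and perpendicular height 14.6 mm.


Shape: triangle
Base b = 4 mm, Height h = 14.6 mm
Formula: A = (1/2) * b * h
A = 0.5 * 4 * 14.6
A = 0.5 * 58.4
A = 29.2
29.2 mm^2


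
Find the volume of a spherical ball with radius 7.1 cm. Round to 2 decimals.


Shape: sphere
Radius r = 7.1 cm
Formula: V = (4/3) * pi * r^3
r^3 = 357.911
(4/3) * 357.911 = 477.214667
V = 477.214667 * pi
V = 1499.21
1499.21 cm^3


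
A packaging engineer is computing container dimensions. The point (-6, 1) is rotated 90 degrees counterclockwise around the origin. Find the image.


Transformation: rotation about the origin
Original point: (-6, 1)
Rule for 90 deg counterclockwise: (x, y) -> (-y, x)
Apply: (-6, 1) -> (-1, -6)
(-1, -6)


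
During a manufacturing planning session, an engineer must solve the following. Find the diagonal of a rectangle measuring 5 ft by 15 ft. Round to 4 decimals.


Shape: rectangle (diagonal via Pythagoras)
Sides: 5 ft and 15 ft
Formula: d = sqrt(l^2 + w^2)
l^2 = 25, w^2 = 225
l^2 + w^2 = 250
d = sqrt(250)
d = 15.8114
15.8114 ft


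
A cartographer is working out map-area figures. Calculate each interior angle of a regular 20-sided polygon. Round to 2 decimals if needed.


Shape: regular icosagon (20 sides)
Formula: interior angle = (n - 2) * 180 / n
(n - 2) = 18
(n - 2) * 180 = 3240
angle = 3240 / 20
angle = 162
162 degrees


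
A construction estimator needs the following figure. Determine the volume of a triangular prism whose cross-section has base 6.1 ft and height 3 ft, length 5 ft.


Shape: triangular prism
Triangle base = 6.1 ft, triangle height = 3 ft, prism length L = 5 ft
Formula: V = (1/2 * b * h_tri) * L
Cross-section area = 0.5 * 6.1 * 3 = 9.15
V = 9.15 * 5
V = 45.75
45.75 ft^3


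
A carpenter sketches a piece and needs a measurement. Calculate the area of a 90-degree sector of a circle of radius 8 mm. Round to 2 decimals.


Shape: circular sector
Radius r = 8 mm, Angle = 90 degrees
Formula: A = (angle/360) * pi * r^2
r^2 = 64
Fraction of circle = 90/360
A = (90/360) * pi * 64
A = 16 * pi
A = 50.27
50.27 mm^2


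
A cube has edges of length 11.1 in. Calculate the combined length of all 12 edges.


Shape: cube
Side s = 11.1 in
A cube has 12 edges, all equal.
Formula: total edge length = 12 * s
Total = 12 * 11.1
Total = 133.2
133.2 in


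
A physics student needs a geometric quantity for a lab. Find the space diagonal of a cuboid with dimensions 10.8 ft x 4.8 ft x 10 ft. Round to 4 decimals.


Shape: rectangular box (space diagonal)
l = 10.8 ft, w = 4.8 ft, h = 10 ft
Visualize: the diagonal of the base, then a right triangle with that diagonal and the height.
Formula: d = sqrt(l^2 + w^2 + h^2)
l^2 + w^2 + h^2 = 116.64 + 23.04 + 100 = 239.68
d = sqrt(239.68)
d = 15.4816
15.4816 ft


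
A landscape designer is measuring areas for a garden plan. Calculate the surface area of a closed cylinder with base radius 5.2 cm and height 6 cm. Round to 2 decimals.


Shape: closed cylinder
Radius r = 5.2 cm, Height h = 6 cm
Formula: SA = 2*pi*r^2 + 2*pi*r*h = 2*pi*r*(r + h)
r + h = 11.2
2 * r * (r + h) = 2 * 5.2 * 11.2 = 116.48
SA = 116.48 * pi
SA = 365.93
365.93 cm^2


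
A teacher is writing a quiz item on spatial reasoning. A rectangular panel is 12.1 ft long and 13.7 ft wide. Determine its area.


Shape: rectangle
Length l = 12.1 ft, Width w = 13.7 ft
Formula: A = l * w
A = 12.1 * 13.7
A = 165.77
165.77 ft^2


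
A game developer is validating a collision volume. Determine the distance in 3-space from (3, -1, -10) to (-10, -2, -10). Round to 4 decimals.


3D distance between two points
P1 = (3, -1, -10), P2 = (-10, -2, -10)
Formula: d = sqrt((x2-x1)^2 + (y2-y1)^2 + (z2-z1)^2)
dx = -10 - 3 = -13
dy = -2 - -1 = -1
dz = -10 - -10 = 0
dx^2 + dy^2 + dz^2 = 169 + 1 + 0 = 170
d = sqrt(170)
d = 13.0384
13.0384 units


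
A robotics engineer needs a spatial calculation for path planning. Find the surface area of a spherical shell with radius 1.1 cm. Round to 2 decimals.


Shape: sphere
Radius r = 1.1 cm
Formula: SA = 4 * pi * r^2
r^2 = 1.21
SA = 4 * pi * 1.21
SA = 4.84 * pi
SA = 15.21
15.21 cm^2


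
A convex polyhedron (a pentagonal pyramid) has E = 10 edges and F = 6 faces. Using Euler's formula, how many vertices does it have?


Polyhedron: pentagonal pyramid
Euler's formula for convex polyhedra: V - E + F = 2
Given: E = 10 edges and F = 6 faces
Solve for V:
V = 2 + E - F = 2 + 10 - 6 = 6
6 vertices


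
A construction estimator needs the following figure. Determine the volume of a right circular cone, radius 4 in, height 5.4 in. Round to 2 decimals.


Shape: cone
Radius r = 4 in, Height h = 5.4 in
Formula: V = (1/3) * pi * r^2 * h
r^2 = 16
pi * r^2 * h = pi * 16 * 5.4 = 86.4 * pi
V = 86.4 * pi / 3
V = 90.48
90.48 in^3


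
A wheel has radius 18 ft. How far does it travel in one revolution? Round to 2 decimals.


Shape: circle
Radius r = 18 ft
Formula: C = 2 * pi * r
C = 2 * pi * 18
C = 36 * pi
C = 113.1
113.1 ft


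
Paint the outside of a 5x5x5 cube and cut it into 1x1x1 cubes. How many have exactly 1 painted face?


Large cube: 5 x 5 x 5, cut into unit cubes.
n = 5, so n - 2 = 3
Cubes with 1 painted face lie in the interior of each face.
A cube has 6 faces; each contributes (n - 2)^2 = 9 such cubes.
Count = 6 * 9 = 54
54 unit cubes


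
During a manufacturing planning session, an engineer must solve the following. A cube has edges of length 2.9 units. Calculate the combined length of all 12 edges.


Shape: cube
Side s = 2.9 units
A cube has 12 edges, all equal.
Formula: total edge length = 12 * s
Total = 12 * 2.9
Total = 34.8
34.8 units


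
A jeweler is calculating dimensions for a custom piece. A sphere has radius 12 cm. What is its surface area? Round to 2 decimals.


Shape: sphere
Radius r = 12 cm
Formula: SA = 4 * pi * r^2
r^2 = 144
SA = 4 * pi * 144
SA = 576 * pi
SA = 1809.56
1809.56 cm^2


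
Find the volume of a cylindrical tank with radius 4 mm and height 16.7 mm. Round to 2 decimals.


Shape: cylinder
Radius r = 4 mm, Height h = 16.7 mm
Formula: V = pi * r^2 * h
r^2 = 16
V = pi * 16 * 16.7
V = 267.2 * pi
V = 839.43
839.43 mm^3


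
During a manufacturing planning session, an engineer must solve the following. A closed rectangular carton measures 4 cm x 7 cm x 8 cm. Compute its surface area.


Shape: rectangular prism
l = 4 cm, w = 7 cm, h = 8 cm
Formula: SA = 2(lw + lh + wh)
lw = 28, lh = 32, wh = 56
lw + lh + wh = 116
SA = 2 * 116
SA = 232
232 cm^2


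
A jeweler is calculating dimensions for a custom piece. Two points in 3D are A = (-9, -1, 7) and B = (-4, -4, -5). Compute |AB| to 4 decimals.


3D distance between two points
P1 = (-9, -1, 7), P2 = (-4, -4, -5)
Formula: d = sqrt((x2-x1)^2 + (y2-y1)^2 + (z2-z1)^2)
dx = -4 - -9 = 5
dy = -4 - -1 = -3
dz = -5 - 7 = -12
dx^2 + dy^2 + dz^2 = 25 + 9 + 144 = 178
d = sqrt(178)
d = 13.3417
13.3417 units


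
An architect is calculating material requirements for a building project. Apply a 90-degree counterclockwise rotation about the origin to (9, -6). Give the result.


Transformation: rotation about the origin
Original point: (9, -6)
Rule for 90 deg counterclockwise: (x, y) -> (-y, x)
Apply: (9, -6) -> (6, 9)
(6, 9)


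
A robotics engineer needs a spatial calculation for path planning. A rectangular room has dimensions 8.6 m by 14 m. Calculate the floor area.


Shape: rectangle
Length l = 8.6 m, Width w = 14 m
Formula: A = l * w
A = 8.6 * 14
A = 120.4
120.4 m^2


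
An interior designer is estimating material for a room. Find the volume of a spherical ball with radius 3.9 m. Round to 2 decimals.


Shape: sphere
Radius r = 3.9 m
Formula: V = (4/3) * pi * r^3
r^3 = 59.319
(4/3) * 59.319 = 79.092
V = 79.092 * pi
V = 248.47
248.47 m^3


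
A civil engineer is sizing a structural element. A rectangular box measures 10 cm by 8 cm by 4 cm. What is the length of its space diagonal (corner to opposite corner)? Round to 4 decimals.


Shape: rectangular box (space diagonal)
l = 10 cm, w = 8 cm, h = 4 cm
Visualize: the diagonal of the base, then a right triangle with that diagonal and the height.
Formula: d = sqrt(l^2 + w^2 + h^2)
l^2 + w^2 + h^2 = 100 + 64 + 16 = 180
d = sqrt(180)
d = 13.4164
13.4164 cm


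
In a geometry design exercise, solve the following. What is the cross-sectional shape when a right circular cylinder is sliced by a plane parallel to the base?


Solid: right circular cylinder
Cutting plane: parallel to the base
Visualize the intersection of the plane with the solid's surface.
The boundary of the cut region is a circle.
circle


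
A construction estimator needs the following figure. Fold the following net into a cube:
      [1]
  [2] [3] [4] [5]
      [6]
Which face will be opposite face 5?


Net: cross layout. Take square 3 as the base (bottom).
Fold the four squares in the horizontal row up around 3: 2 -> left, 4 -> right, 5 wraps to the top.
Fold 1 and 6 up from 3: 1 -> back, 6 -> front.
Opposite pairs are therefore: (1, 6), (2, 4), (3, 5).
Face 5 is opposite face 3.
face 3


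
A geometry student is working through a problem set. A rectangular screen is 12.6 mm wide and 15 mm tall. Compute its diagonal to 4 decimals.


Shape: rectangle (diagonal via Pythagoras)
Sides: 12.6 mm and 15 mm
Formula: d = sqrt(l^2 + w^2)
l^2 = 158.76, w^2 = 225
l^2 + w^2 = 383.76
d = sqrt(383.76)
d = 19.5898
19.5898 mm


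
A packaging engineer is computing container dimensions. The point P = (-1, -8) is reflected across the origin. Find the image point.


Transformation: reflection
Original point: (-1, -8)
Rule for reflection through the origin: (x, y) -> (-x, -y)
Apply: (-1, -8) -> (1, 8)
(1, 8)


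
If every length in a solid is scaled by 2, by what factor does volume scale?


Linear scale factor k = 2
Rule: under a linear scaling by k, volumes scale by k^3.
k^3 = 2 * 2 * 2
k^3 = 4 * 2
k^3 = 8
Volume scales by a factor of 8.
8 (dimensionless)


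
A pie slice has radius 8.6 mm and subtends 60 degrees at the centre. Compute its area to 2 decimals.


Shape: circular sector
Radius r = 8.6 mm, Angle = 60 degrees
Formula: A = (angle/360) * pi * r^2
r^2 = 73.96
Fraction of circle = 60/360
A = (60/360) * pi * 73.96
A = 12.326667 * pi
A = 38.73
38.73 mm^2


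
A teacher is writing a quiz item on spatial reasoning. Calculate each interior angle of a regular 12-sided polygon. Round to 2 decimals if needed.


Shape: regular dodecagon (12 sides)
Formula: interior angle = (n - 2) * 180 / n
(n - 2) = 10
(n - 2) * 180 = 1800
angle = 1800 / 12
angle = 150
150 degrees
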